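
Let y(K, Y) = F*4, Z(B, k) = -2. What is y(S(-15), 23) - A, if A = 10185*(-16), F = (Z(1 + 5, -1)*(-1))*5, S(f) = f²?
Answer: 163000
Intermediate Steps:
F = 10 (F = -2*(-1)*5 = 2*5 = 10)
A = -162960
y(K, Y) = 40 (y(K, Y) = 10*4 = 40)
y(S(-15), 23) - A = 40 - 1*(-162960) = 40 + 162960 = 163000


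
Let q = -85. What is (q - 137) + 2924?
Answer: 2702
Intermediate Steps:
(q - 137) + 2924 = (-85 - 137) + 2924 = -222 + 2924 = 2702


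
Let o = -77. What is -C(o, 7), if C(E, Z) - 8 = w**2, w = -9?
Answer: -89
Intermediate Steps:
C(E, Z) = 89 (C(E, Z) = 8 + (-9)**2 = 8 + 81 = 89)
-C(o, 7) = -1*89 = -89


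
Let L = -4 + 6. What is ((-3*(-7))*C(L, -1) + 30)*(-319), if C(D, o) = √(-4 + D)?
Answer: -9570 - 6699*I*√2 ≈ -9570.0 - 9473.8*I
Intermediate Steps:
L = 2
((-3*(-7))*C(L, -1) + 30)*(-319) = ((-3*(-7))*√(-4 + 2) + 30)*(-319) = (21*√(-2) + 30)*(-319) = (21*(I*√2) + 30)*(-319) = (21*I*√2 + 30)*(-319) = (30 + 21*I*√2)*(-319) = -9570 - 6699*I*√2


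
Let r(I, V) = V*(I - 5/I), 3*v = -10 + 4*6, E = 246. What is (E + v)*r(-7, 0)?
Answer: 0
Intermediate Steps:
v = 14/3 (v = (-10 + 4*6)/3 = (-10 + 24)/3 = (1/3)*14 = 14/3 ≈ 4.6667)
(E + v)*r(-7, 0) = (246 + 14/3)*(0*(-5 + (-7)**2)/(-7)) = 752*(0*(-1/7)*(-5 + 49))/3 = 752*(0*(-1/7)*44)/3 = (752/3)*0 = 0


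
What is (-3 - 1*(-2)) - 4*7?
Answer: -29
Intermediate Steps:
(-3 - 1*(-2)) - 4*7 = (-3 + 2) - 28 = -1 - 28 = -29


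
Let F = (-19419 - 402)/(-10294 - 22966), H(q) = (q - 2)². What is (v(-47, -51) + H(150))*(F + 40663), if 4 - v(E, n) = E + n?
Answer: 14881240624603/16630 ≈ 8.9484e+8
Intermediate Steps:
H(q) = (-2 + q)²
F = 19821/33260 (F = -19821/(-33260) = -19821*(-1/33260) = 19821/33260 ≈ 0.59594)
v(E, n) = 4 - E - n (v(E, n) = 4 - (E + n) = 4 + (-E - n) = 4 - E - n)
(v(-47, -51) + H(150))*(F + 40663) = ((4 - 1*(-47) - 1*(-51)) + (-2 + 150)²)*(19821/33260 + 40663) = ((4 + 47 + 51) + 148²)*(1352471201/33260) = (102 + 21904)*(1352471201/33260) = 22006*(1352471201/33260) = 14881240624603/16630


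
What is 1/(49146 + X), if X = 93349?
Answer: 1/142495 ≈ 7.0178e-6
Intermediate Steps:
1/(49146 + X) = 1/(49146 + 93349) = 1/142495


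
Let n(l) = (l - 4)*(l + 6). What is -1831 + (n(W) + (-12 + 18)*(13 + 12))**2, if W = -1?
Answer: 13794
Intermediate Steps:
n(l) = (-4 + l)*(6 + l)
-1831 + (n(W) + (-12 + 18)*(13 + 12))**2 = -1831 + ((-24 + (-1)**2 + 2*(-1)) + (-12 + 18)*(13 + 12))**2 = -1831 + ((-24 + 1 - 2) + 6*25)**2 = -1831 + (-25 + 150)**2 = -1831 + 125**2 = -1831 + 15625 = 13794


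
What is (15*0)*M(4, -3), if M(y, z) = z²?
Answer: 0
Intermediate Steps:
(15*0)*M(4, -3) = (15*0)*(-3)² = 0*9 = 0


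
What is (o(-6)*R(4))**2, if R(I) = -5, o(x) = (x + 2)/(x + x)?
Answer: 25/9 ≈ 2.7778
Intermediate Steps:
o(x) = (2 + x)/(2*x) (o(x) = (2 + x)/((2*x)) = (2 + x)*(1/(2*x)) = (2 + x)/(2*x))
(o(-6)*R(4))**2 = (((1/2)*(2 - 6)/(-6))*(-5))**2 = (((1/2)*(-1/6)*(-4))*(-5))**2 = ((1/3)*(-5))**2 = (-5/3)**2 = 25/9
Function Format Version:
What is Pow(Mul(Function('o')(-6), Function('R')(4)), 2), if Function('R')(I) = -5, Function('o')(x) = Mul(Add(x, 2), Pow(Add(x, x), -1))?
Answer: Rational(25, 9) ≈ 2.7778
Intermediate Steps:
Function('o')(x) = Mul(Rational(1, 2), Pow(x, -1), Add(2, x)) (Function('o')(x) = Mul(Add(2, x), Pow(Mul(2, x), -1)) = Mul(Add(2, x), Mul(Rational(1, 2), Pow(x, -1))) = Mul(Rational(1, 2), Pow(x, -1), Add(2, x)))
Pow(Mul(Function('o')(-6), Function('R')(4)), 2) = Pow(Mul(Mul(Rational(1, 2), Pow(-6, -1), Add(2, -6)), -5), 2) = Pow(Mul(Mul(Rational(1, 2), Rational(-1, 6), -4), -5), 2) = Pow(Mul(Rational(1, 3), -5), 2) = Pow(Rational(-5, 3), 2) = Rational(25, 9)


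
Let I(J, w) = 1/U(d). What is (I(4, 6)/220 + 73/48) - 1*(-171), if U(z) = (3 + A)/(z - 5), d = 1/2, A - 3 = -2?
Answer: 910883/5280 ≈ 172.52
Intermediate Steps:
A = 1 (A = 3 - 2 = 1)
d = ½ ≈ 0.50000
U(z) = 4/(-5 + z) (U(z) = (3 + 1)/(z - 5) = 4/(-5 + z))
I(J, w) = -9/8 (I(J, w) = 1/(4/(-5 + ½)) = 1/(4/(-9/2)) = 1/(4*(-2/9)) = 1/(-8/9) = -9/8)
(I(4, 6)/220 + 73/48) - 1*(-171) = (-9/8/220 + 73/48) - 1*(-171) = (-9/8*1/220 + 73*(1/48)) + 171 = (-9/1760 + 73/48) + 171 = 8003/5280 + 171 = 910883/5280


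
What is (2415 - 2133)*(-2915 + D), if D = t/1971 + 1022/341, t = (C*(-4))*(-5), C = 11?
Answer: -183968733202/224037 ≈ -8.2115e+5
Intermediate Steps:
t = 220 (t = (11*(-4))*(-5) = -44*(-5) = 220)
D = 2089382/672111 (D = 220/1971 + 1022/341 = 2089382/672111 ≈ 3.1087)
(2415 - 2133)*(-2915 + D) = (2415 - 2133)*(-2915 + 2089382/672111) = 282*(-1957114183/672111) = -183968733202/224037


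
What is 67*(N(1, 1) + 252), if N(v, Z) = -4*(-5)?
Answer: 18224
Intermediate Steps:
N(v, Z) = 20
67*(N(1, 1) + 252) = 67*(20 + 252) = 67*272 = 18224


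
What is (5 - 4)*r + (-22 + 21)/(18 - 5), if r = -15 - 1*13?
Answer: -365/13 ≈ -28.077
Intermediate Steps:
r = -28 (r = -15 - 13 = -28)
(5 - 4)*r + (-22 + 21)/(18 - 5) = (5 - 4)*(-28) + (-22 + 21)/(18 - 5) = 1*(-28) - 1/13 = -28 - 1*1/13 = -28 - 1/13 = -365/13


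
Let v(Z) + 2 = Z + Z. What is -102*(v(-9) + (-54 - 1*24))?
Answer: 9996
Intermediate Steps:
v(Z) = -2 + 2*Z (v(Z) = -2 + (Z + Z) = -2 + 2*Z)
-102*(v(-9) + (-54 - 1*24)) = -102*((-2 + 2*(-9)) + (-54 - 1*24)) = -102*((-2 - 18) + (-54 - 24)) = -102*(-20 - 78) = -102*(-98) = 9996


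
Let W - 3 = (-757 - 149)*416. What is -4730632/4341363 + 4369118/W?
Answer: -6916956438070/545409775053 ≈ -12.682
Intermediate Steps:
W = -376893 (W = 3 + (-757 - 149)*416 = 3 - 906*416 = 3 - 376896 = -376893)
-4730632/4341363 + 4369118/W = -4730632/4341363 + 4369118/(-376893) = -4730632*1/4341363 + 4369118*(-1/376893) = -4730632/4341363 - 4369118/376893 = -6916956438070/545409775053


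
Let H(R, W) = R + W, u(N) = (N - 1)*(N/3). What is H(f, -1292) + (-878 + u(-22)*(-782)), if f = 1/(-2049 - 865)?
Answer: -1172016631/8742 ≈ -1.3407e+5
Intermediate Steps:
f = -1/2914 (f = 1/(-2914) = -1/2914 ≈ -0.00034317)
u(N) = N*(-1 + N)/3 (u(N) = (-1 + N)*(N*(⅓)) = (-1 + N)*(N/3) = N*(-1 + N)/3)
H(f, -1292) + (-878 + u(-22)*(-782)) = (-1/2914 - 1292) + (-878 + ((⅓)*(-22)*(-1 - 22))*(-782)) = -3764889/2914 + (-878 + ((⅓)*(-22)*(-23))*(-782)) = -3764889/2914 + (-878 + (506/3)*(-782)) = -3764889/2914 + (-878 - 395692/3) = -3764889/2914 - 398326/3 = -1172016631/8742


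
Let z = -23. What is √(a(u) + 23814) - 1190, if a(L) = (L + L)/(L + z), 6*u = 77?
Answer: -1190 + 50*√35441/61 ≈ -1035.7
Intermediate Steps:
u = 77/6 (u = (⅙)*77 = 77/6 ≈ 12.833)
a(L) = 2*L/(-23 + L) (a(L) = (L + L)/(L - 23) = (2*L)/(-23 + L) = 2*L/(-23 + L))
√(a(u) + 23814) - 1190 = √(2*(77/6)/(-23 + 77/6) + 23814) - 1190 = √(2*(77/6)/(-61/6) + 23814) - 1190 = √(2*(77/6)*(-6/61) + 23814) - 1190 = √(-154/61 + 23814) - 1190 = √(1452500/61) - 1190 = 50*√35441/61 - 1190 = -1190 + 50*√35441/61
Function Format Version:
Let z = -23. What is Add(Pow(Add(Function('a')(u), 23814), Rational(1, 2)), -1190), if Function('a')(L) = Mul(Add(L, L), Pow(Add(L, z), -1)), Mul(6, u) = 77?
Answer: Add(-1190, Mul(Rational(50, 61), Pow(35441, Rational(1, 2)))) ≈ -1035.7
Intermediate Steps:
u = Rational(77, 6) (u = Mul(Rational(1, 6), 77) = Rational(77, 6) ≈ 12.833)
Function('a')(L) = Mul(2, L, Pow(Add(-23, L), -1)) (Function('a')(L) = Mul(Add(L, L), Pow(Add(L, -23), -1)) = Mul(Mul(2, L), Pow(Add(-23, L), -1)) = Mul(2, L, Pow(Add(-23, L), -1)))
Add(Pow(Add(Function('a')(u), 23814), Rational(1, 2)), -1190) = Add(Pow(Add(Mul(2, Rational(77, 6), Pow(Add(-23, Rational(77, 6)), -1)), 23814), Rational(1, 2)), -1190) = Add(Pow(Add(Mul(2, Rational(77, 6), Pow(Rational(-61, 6), -1)), 23814), Rational(1, 2)), -1190) = Add(Pow(Add(Mul(2, Rational(77, 6), Rational(-6, 61)), 23814), Rational(1, 2)), -1190) = Add(Pow(Add(Rational(-154, 61), 23814), Rational(1, 2)), -1190) = Add(Pow(Rational(1452500, 61), Rational(1, 2)), -1190) = Add(Mul(Rational(50, 61), Pow(35441, Rational(1, 2))), -1190) = Add(-1190, Mul(Rational(50, 61), Pow(35441, Rational(1, 2))))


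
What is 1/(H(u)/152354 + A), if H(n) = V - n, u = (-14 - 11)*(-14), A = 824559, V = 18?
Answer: 76177/62812430777 ≈ 1.2128e-6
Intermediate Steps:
u = 350 (u = -25*(-14) = 350)
H(n) = 18 - n
1/(H(u)/152354 + A) = 1/((18 - 1*350)/152354 + 824559) = 1/((18 - 350)*(1/152354) + 824559) = 1/(-332*1/152354 + 824559) = 1/(-166/76177 + 824559) = 1/(62812430777/76177) = 76177/62812430777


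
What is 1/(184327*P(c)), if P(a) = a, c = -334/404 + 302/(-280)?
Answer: -14140/4965953707 ≈ -2.8474e-6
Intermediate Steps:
c = -26941/14140 (c = -334*1/404 + 302*(-1/280) = -167/202 - 151/140 = -26941/14140 ≈ -1.9053)
1/(184327*P(c)) = 1/(184327*(-26941/14140)) = (1/184327)*(-14140/26941) = -14140/4965953707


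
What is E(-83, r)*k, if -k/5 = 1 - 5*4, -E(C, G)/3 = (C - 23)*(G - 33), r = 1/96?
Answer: -15945845/16 ≈ -9.9662e+5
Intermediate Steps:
r = 1/96 ≈ 0.010417
E(C, G) = -3*(-33 + G)*(-23 + C) (E(C, G) = -3*(C - 23)*(G - 33) = -3*(-23 + C)*(-33 + G) = -3*(-33 + G)*(-23 + C))
k = 95 (k = -5*(1 - 5*4) = -5*(1 - 20) = -5*(-19) = 95)
E(-83, r)*k = (-2277 + 69*(1/96) + 99*(-83) - 3*(-83)*1/96)*95 = (-2277 + 23/32 - 8217 + 83/32)*95 = -167851/16*95 = -15945845/16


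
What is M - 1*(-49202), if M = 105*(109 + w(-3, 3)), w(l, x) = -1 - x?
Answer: 60227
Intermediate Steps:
M = 11025 (M = 105*(109 + (-1 - 1*3)) = 105*(109 + (-1 - 3)) = 105*(109 - 4) = 105*105 = 11025)
M - 1*(-49202) = 11025 - 1*(-49202) = 11025 + 49202 = 60227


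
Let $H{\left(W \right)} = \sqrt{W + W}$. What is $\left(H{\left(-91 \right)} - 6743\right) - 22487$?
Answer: $-29230 + i \sqrt{182} \approx -29230.0 + 13.491 i$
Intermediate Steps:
$H{\left(W \right)} = \sqrt{2} \sqrt{W}$ ($H{\left(W \right)} = \sqrt{2 W} = \sqrt{2} \sqrt{W}$)
$\left(H{\left(-91 \right)} - 6743\right) - 22487 = \left(\sqrt{2} \sqrt{-91} - 6743\right) - 22487 = \left(\sqrt{2} i \sqrt{91} - 6743\right) - 22487 = \left(i \sqrt{182} - 6743\right) - 22487 = \left(-6743 + i \sqrt{182}\right) - 22487 = -29230 + i \sqrt{182}$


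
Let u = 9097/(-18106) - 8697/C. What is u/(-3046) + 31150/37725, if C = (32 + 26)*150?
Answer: 9063690502943/10970261293800 ≈ 0.82621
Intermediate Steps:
C = 8700 (C = 58*150 = 8700)
u = -3585027/2386700 (u = 9097/(-18106) - 8697/8700 = 9097*(-1/18106) - 8697*1/8700 = -827/1646 - 2899/2900 = -3585027/2386700 ≈ -1.5021)
u/(-3046) + 31150/37725 = -3585027/2386700/(-3046) + 31150/37725 = -3585027/2386700*(-1/3046) + 31150*(1/37725) = 3585027/7269888200 + 1246/1509 = 9063690502943/10970261293800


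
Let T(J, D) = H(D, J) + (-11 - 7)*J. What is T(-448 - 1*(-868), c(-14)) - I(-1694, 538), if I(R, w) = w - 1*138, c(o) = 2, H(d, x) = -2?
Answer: -7962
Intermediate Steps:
I(R, w) = -138 + w (I(R, w) = w - 138 = -138 + w)
T(J, D) = -2 - 18*J (T(J, D) = -2 + (-11 - 7)*J = -2 - 18*J)
T(-448 - 1*(-868), c(-14)) - I(-1694, 538) = (-2 - 18*(-448 - 1*(-868))) - (-138 + 538) = (-2 - 18*(-448 + 868)) - 1*400 = (-2 - 18*420) - 400 = (-2 - 7560) - 400 = -7562 - 400 = -7962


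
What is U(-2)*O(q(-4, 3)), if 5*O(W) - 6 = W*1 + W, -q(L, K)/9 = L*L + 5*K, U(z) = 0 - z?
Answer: -1104/5 ≈ -220.80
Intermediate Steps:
U(z) = -z
q(L, K) = -45*K - 9*L² (q(L, K) = -9*(L*L + 5*K) = -9*(L² + 5*K) = -45*K - 9*L²)
O(W) = 6/5 + 2*W/5 (O(W) = 6/5 + (W*1 + W)/5 = 6/5 + (W + W)/5 = 6/5 + (2*W)/5 = 6/5 + 2*W/5)
U(-2)*O(q(-4, 3)) = (-1*(-2))*(6/5 + 2*(-45*3 - 9*(-4)²)/5) = 2*(6/5 + 2*(-135 - 9*16)/5) = 2*(6/5 + 2*(-135 - 144)/5) = 2*(6/5 + (⅖)*(-279)) = 2*(6/5 - 558/5) = 2*(-552/5) = -1104/5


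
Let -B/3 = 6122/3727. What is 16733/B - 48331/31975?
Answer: -1994973061871/587252850 ≈ -3397.1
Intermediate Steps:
B = -18366/3727 ≈ -4.9278
16733/B - 48331/31975 = 16733/(-18366/3727) - 48331/31975 = 16733*(-3727/18366) - 48331*1/31975 = -62363891/18366 - 48331/31975 = -1994973061871/587252850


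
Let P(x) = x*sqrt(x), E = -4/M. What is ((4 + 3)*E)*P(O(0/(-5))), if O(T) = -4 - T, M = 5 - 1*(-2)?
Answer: 32*I ≈ 32.0*I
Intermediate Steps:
M = 7 (M = 5 + 2 = 7)
E = -4/7 ≈ -0.57143
P(x) = x**(3/2)
((4 + 3)*E)*P(O(0/(-5))) = ((4 + 3)*(-4/7))*(-4 - 0/(-5))**(3/2) = (7*(-4/7))*(-4 - 0*(-1)/5)**(3/2) = -4*(-4 - 1*0)**(3/2) = -4*(-4 + 0)**(3/2) = -(-32)*I = 32*I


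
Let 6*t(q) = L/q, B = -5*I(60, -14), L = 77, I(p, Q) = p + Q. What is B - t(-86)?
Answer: -118603/516 ≈ -229.85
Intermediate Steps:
I(p, Q) = Q + p
B = -230 (B = -5*(-14 + 60) = -5*46 = -230)
t(q) = 77/(6*q) (t(q) = (77/q)/6 = 77/(6*q))
B - t(-86) = -230 - 77/(6*(-86)) = -230 - 77*(-1)/(6*86) = -230 - 1*(-77/516) = -230 + 77/516 = -118603/516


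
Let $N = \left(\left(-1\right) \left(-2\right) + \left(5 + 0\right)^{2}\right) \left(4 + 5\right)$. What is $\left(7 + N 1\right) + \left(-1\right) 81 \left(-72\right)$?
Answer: $6082$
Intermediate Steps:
$N = 243$ ($N = \left(2 + 5^{2}\right) 9 = \left(2 + 25\right) 9 = 27 \cdot 9 = 243$)
$\left(7 + N 1\right) + \left(-1\right) 81 \left(-72\right) = \left(7 + 243 \cdot 1\right) + \left(-1\right) 81 \left(-72\right) = \left(7 + 243\right) - -5832 = 250 + 5832 = 6082$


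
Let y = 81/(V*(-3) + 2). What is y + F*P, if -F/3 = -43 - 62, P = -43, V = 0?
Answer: -27009/2 ≈ -13505.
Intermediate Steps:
y = 81/2 (y = 81/(0*(-3) + 2) = 81/(0 + 2) = 81/2 ≈ 40.500)
F = 315 (F = -3*(-43 - 62) = -3*(-105) = 315)
y + F*P = 81/2 + 315*(-43) = 81/2 - 13545 = -27009/2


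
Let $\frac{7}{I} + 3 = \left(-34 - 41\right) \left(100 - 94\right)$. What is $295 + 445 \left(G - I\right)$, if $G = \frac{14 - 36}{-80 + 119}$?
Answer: $\frac{99820}{1963} \approx 50.851$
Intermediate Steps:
$G = - \frac{22}{39} \approx -0.5641$
$I = - \frac{7}{453}$ ($I = \frac{7}{-3 + \left(-34 - 41\right) \left(100 - 94\right)} = \frac{7}{-3 - 450} = \frac{7}{-453} = 7 \left(- \frac{1}{453}\right) = - \frac{7}{453} \approx -0.015453$)
$295 + 445 \left(G - I\right) = 295 + 445 \left(- \frac{22}{39} - - \frac{7}{453}\right) = 295 + 445 \left(- \frac{22}{39} + \frac{7}{453}\right) = 295 + 445 \left(- \frac{1077}{1963}\right) = 295 - \frac{479265}{1963} = \frac{99820}{1963}$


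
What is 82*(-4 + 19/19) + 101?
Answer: -145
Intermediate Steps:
82*(-4 + 19/19) + 101 = 82*(-4 + 19*(1/19)) + 101 = 82*(-4 + 1) + 101 = 82*(-3) + 101 = -246 + 101 = -145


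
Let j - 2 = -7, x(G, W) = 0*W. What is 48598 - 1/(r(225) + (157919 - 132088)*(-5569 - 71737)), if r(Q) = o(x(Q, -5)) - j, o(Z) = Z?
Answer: 97044922474039/1996891281 ≈ 48598.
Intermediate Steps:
x(G, W) = 0
j = -5 (j = 2 - 7 = -5)
r(Q) = 5 (r(Q) = 0 - 1*(-5) = 0 + 5 = 5)
48598 - 1/(r(225) + (157919 - 132088)*(-5569 - 71737)) = 48598 - 1/(5 + (157919 - 132088)*(-5569 - 71737)) = 48598 - 1/(5 + 25831*(-77306)) = 48598 - 1/(5 - 1996891286) = 48598 - 1/(-1996891281) = 48598 - 1*(-1/1996891281) = 48598 + 1/1996891281 = 97044922474039/1996891281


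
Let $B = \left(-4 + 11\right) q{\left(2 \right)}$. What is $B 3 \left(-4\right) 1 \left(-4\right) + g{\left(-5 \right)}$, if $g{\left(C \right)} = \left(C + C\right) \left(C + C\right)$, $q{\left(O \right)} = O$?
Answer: $772$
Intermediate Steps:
$B = 14$ ($B = \left(-4 + 11\right) 2 = 7 \cdot 2 = 14$)
$g{\left(C \right)} = 4 C^{2}$ ($g{\left(C \right)} = 2 C 2 C = 4 C^{2}$)
$B 3 \left(-4\right) 1 \left(-4\right) + g{\left(-5 \right)} = 14 \cdot 3 \left(-4\right) 1 \left(-4\right) + 4 \left(-5\right)^{2} = 14 \left(-12\right) 1 \left(-4\right) + 4 \cdot 25 = 14 \left(\left(-12\right) \left(-4\right)\right) + 100 = 14 \cdot 48 + 100 = 672 + 100 = 772$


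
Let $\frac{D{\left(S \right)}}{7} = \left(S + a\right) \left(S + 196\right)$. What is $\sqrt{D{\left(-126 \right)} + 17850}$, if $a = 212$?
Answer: $\sqrt{59990} \approx 244.93$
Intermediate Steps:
$D{\left(S \right)} = 7 \left(196 + S\right) \left(212 + S\right)$ ($D{\left(S \right)} = 7 \left(S + 212\right) \left(S + 196\right) = 7 \left(212 + S\right) \left(196 + S\right) = 7 \left(196 + S\right) \left(212 + S\right)$)
$\sqrt{D{\left(-126 \right)} + 17850} = \sqrt{\left(290864 + 7 \left(-126\right)^{2} + 2856 \left(-126\right)\right) + 17850} = \sqrt{\left(290864 + 7 \cdot 15876 - 359856\right) + 17850} = \sqrt{\left(290864 + 111132 - 359856\right) + 17850} = \sqrt{42140 + 17850} = \sqrt{59990}$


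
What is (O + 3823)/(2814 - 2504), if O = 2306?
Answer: 6129/310 ≈ 19.771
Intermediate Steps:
(O + 3823)/(2814 - 2504) = (2306 + 3823)/(2814 - 2504) = 6129/310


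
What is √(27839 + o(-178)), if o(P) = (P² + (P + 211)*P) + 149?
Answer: √53798 ≈ 231.94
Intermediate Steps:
o(P) = 149 + P² + P*(211 + P) (o(P) = (P² + (211 + P)*P) + 149 = (P² + P*(211 + P)) + 149 = 149 + P² + P*(211 + P))
√(27839 + o(-178)) = √(27839 + (149 + 2*(-178)² + 211*(-178))) = √(27839 + (149 + 2*31684 - 37558)) = √(27839 + (149 + 63368 - 37558)) = √(27839 + 25959) = √53798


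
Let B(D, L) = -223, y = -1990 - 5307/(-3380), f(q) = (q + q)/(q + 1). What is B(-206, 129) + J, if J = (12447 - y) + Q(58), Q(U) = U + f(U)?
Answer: 2846201207/199420 ≈ 14272.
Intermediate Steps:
f(q) = 2*q/(1 + q) (f(q) = (2*q)/(1 + q) = 2*q/(1 + q))
Q(U) = U + 2*U/(1 + U)
y = -6720893/3380 (y = -1990 - 5307*(-1)/3380 = -1990 - 1*(-5307/3380) = -1990 + 5307/3380 = -6720893/3380 ≈ -1988.4)
J = 2890671867/199420 (J = (12447 - 1*(-6720893/3380)) + 58*(3 + 58)/(1 + 58) = (12447 + 6720893/3380) + 58*61/59 = 48791753/3380 + 58*(1/59)*61 = 48791753/3380 + 3538/59 = 2890671867/199420 ≈ 14495.)
B(-206, 129) + J = -223 + 2890671867/199420 = 2846201207/199420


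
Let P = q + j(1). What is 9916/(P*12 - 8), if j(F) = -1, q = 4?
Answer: 2479/7 ≈ 354.14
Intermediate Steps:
P = 3 (P = 4 - 1 = 3)
9916/(P*12 - 8) = 9916/(3*12 - 8) = 9916/(36 - 8) = 9916/28 = 9916*(1/28) = 2479/7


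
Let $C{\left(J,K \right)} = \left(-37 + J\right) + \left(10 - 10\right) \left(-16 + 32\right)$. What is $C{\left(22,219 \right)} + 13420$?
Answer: $13405$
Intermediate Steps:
$C{\left(J,K \right)} = -37 + J$ ($C{\left(J,K \right)} = \left(-37 + J\right) + 0 \cdot 16 = \left(-37 + J\right) + 0 = -37 + J$)
$C{\left(22,219 \right)} + 13420 = \left(-37 + 22\right) + 13420 = -15 + 13420 = 13405$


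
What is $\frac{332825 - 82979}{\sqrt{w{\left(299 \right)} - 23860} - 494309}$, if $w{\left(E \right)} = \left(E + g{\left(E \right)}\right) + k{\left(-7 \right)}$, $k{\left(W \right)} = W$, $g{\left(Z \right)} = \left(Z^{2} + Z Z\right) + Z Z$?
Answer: $- \frac{61750563207}{122170571423} - \frac{124923 \sqrt{244635}}{122170571423} \approx -0.50595$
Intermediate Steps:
$g{\left(Z \right)} = 3 Z^{2}$ ($g{\left(Z \right)} = \left(Z^{2} + Z^{2}\right) + Z^{2} = 2 Z^{2} + Z^{2} = 3 Z^{2}$)
$w{\left(E \right)} = -7 + E + 3 E^{2}$ ($w{\left(E \right)} = \left(E + 3 E^{2}\right) - 7 = -7 + E + 3 E^{2}$)
$\frac{332825 - 82979}{\sqrt{w{\left(299 \right)} - 23860} - 494309} = \frac{332825 - 82979}{\sqrt{\left(-7 + 299 + 3 \cdot 299^{2}\right) - 23860} - 494309} = \frac{249846}{\sqrt{\left(-7 + 299 + 3 \cdot 89401\right) - 23860} - 494309} = \frac{249846}{\sqrt{\left(-7 + 299 + 268203\right) - 23860} - 494309} = \frac{249846}{\sqrt{268495 - 23860} - 494309} = \frac{249846}{\sqrt{244635} - 494309} = \frac{249846}{-494309 + \sqrt{244635}}$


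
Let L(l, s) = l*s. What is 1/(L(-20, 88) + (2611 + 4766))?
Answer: 1/5617 ≈ 0.00017803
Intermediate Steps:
1/(L(-20, 88) + (2611 + 4766)) = 1/(-20*88 + (2611 + 4766)) = 1/(-1760 + 7377) = 1/5617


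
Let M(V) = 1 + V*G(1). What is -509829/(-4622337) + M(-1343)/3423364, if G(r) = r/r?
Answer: 289854511417/2637323680278 ≈ 0.10990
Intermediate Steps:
G(r) = 1
M(V) = 1 + V (M(V) = 1 + V*1 = 1 + V)
-509829/(-4622337) + M(-1343)/3423364 = -509829/(-4622337) + (1 - 1343)/3423364 = -509829*(-1/4622337) - 1342*1/3423364 = 169943/1540779 - 671/1711682 = 289854511417/2637323680278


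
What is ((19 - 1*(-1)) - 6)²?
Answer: 196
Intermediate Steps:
((19 - 1*(-1)) - 6)² = ((19 + 1) - 6)² = (20 - 6)² = 14² = 196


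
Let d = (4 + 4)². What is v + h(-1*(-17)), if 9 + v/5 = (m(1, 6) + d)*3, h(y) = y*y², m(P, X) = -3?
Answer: 5783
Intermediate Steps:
h(y) = y³
d = 64 (d = 8² = 64)
v = 870 (v = -45 + 5*((-3 + 64)*3) = -45 + 5*(61*3) = -45 + 5*183 = -45 + 915 = 870)
v + h(-1*(-17)) = 870 + (-1*(-17))³ = 870 + 17³ = 870 + 4913 = 5783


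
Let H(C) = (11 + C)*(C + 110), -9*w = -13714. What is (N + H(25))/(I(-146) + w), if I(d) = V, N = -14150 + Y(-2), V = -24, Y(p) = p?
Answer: -41814/6749 ≈ -6.1956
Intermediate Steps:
w = 13714/9 (w = -1/9*(-13714) = 13714/9 ≈ 1523.8)
H(C) = (11 + C)*(110 + C)
N = -14152 (N = -14150 - 2 = -14152)
I(d) = -24
(N + H(25))/(I(-146) + w) = (-14152 + (1210 + 25**2 + 121*25))/(-24 + 13714/9) = (-14152 + (1210 + 625 + 3025))/(13498/9) = (-14152 + 4860)*(9/13498) = -9292*9/13498 = -41814/6749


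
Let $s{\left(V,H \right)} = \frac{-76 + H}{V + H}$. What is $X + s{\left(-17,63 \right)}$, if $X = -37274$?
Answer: $- \frac{1714617}{46} \approx -37274.0$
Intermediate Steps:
$s{\left(V,H \right)} = \frac{-76 + H}{H + V}$
$X + s{\left(-17,63 \right)} = -37274 + \frac{-76 + 63}{63 - 17} = -37274 + \frac{1}{46} \left(-13\right) = -37274 - \frac{13}{46} = - \frac{1714617}{46}$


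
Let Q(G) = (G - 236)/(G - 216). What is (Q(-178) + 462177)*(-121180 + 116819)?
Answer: -397065020436/197 ≈ -2.0156e+9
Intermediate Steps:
Q(G) = (-236 + G)/(-216 + G)
(Q(-178) + 462177)*(-121180 + 116819) = ((-236 - 178)/(-216 - 178) + 462177)*(-121180 + 116819) = (-414/(-394) + 462177)*(-4361) = (-1/394*(-414) + 462177)*(-4361) = (207/197 + 462177)*(-4361) = (91049076/197)*(-4361) = -397065020436/197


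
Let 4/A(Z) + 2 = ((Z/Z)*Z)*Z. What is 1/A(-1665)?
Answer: 2772223/4 ≈ 6.9306e+5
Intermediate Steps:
A(Z) = 4/(-2 + Z²) (A(Z) = 4/(-2 + ((Z/Z)*Z)*Z) = 4/(-2 + (1*Z)*Z) = 4/(-2 + Z*Z) = 4/(-2 + Z²))
1/A(-1665) = 1/(4/(-2 + (-1665)²)) = 1/(4/(-2 + 2772225)) = 1/(4/2772223) = 2772223/4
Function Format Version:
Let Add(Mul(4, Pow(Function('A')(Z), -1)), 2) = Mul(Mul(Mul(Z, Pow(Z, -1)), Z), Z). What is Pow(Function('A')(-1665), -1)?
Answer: Rational(2772223, 4) ≈ 6.9306e+5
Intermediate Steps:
Function('A')(Z) = Mul(4, Pow(Add(-2, Pow(Z, 2)), -1)) (Function('A')(Z) = Mul(4, Pow(Add(-2, Mul(Mul(Mul(Z, Pow(Z, -1)), Z), Z)), -1)) = Mul(4, Pow(Add(-2, Mul(Mul(1, Z), Z)), -1)) = Mul(4, Pow(Add(-2, Mul(Z, Z)), -1)) = Mul(4, Pow(Add(-2, Pow(Z, 2)), -1)))
Pow(Function('A')(-1665), -1) = Pow(Mul(4, Pow(Add(-2, Pow(-1665, 2)), -1)), -1) = Pow(Mul(4, Pow(Add(-2, 2772225), -1)), -1) = Pow(Mul(4, Pow(2772223, -1)), -1) = Pow(Mul(4, Rational(1, 2772223)), -1) = Pow(Rational(4, 2772223), -1) = Rational(2772223, 4)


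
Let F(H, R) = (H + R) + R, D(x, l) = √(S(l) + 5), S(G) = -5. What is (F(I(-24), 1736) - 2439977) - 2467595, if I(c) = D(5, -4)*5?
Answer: -4904100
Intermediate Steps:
D(x, l) = 0 (D(x, l) = √(-5 + 5) = √0 = 0)
I(c) = 0 (I(c) = 0*5 = 0)
F(H, R) = H + 2*R
(F(I(-24), 1736) - 2439977) - 2467595 = ((0 + 2*1736) - 2439977) - 2467595 = ((0 + 3472) - 2439977) - 2467595 = (3472 - 2439977) - 2467595 = -2436505 - 2467595 = -4904100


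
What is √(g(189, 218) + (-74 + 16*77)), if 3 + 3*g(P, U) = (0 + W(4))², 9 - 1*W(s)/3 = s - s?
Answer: 10*√14 ≈ 37.417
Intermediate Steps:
W(s) = 27 (W(s) = 27 - 3*(s - s) = 27 - 3*0 = 27 + 0 = 27)
g(P, U) = 242 (g(P, U) = -1 + (0 + 27)²/3 = -1 + (⅓)*27² = -1 + (⅓)*729 = -1 + 243 = 242)
√(g(189, 218) + (-74 + 16*77)) = √(242 + (-74 + 16*77)) = √(242 + (-74 + 1232)) = √(242 + 1158) = √1400 = 10*√14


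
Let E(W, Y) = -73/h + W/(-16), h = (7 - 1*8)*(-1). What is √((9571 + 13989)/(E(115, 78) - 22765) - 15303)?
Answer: I*√1493591439543/9879 ≈ 123.71*I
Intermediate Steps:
h = 1 (h = (7 - 8)*(-1) = -1*(-1) = 1)
E(W, Y) = -73 - W/16 (E(W, Y) = -73/1 + W/(-16) = -73*1 + W*(-1/16) = -73 - W/16)
√((9571 + 13989)/(E(115, 78) - 22765) - 15303) = √((9571 + 13989)/((-73 - 1/16*115) - 22765) - 15303) = √(23560/((-73 - 115/16) - 22765) - 15303) = √(23560/(-1283/16 - 22765) - 15303) = √(23560/(-365523/16) - 15303) = √(23560*(-16/365523) - 15303) = √(-376960/365523 - 15303) = √(-5593975429/365523) = I*√1493591439543/9879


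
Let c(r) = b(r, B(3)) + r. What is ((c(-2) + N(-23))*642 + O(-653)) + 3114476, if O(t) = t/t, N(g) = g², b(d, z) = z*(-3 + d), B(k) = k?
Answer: 3443181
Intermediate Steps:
c(r) = -9 + 4*r (c(r) = 3*(-3 + r) + r = (-9 + 3*r) + r = -9 + 4*r)
O(t) = 1
((c(-2) + N(-23))*642 + O(-653)) + 3114476 = (((-9 + 4*(-2)) + (-23)²)*642 + 1) + 3114476 = (((-9 - 8) + 529)*642 + 1) + 3114476 = ((-17 + 529)*642 + 1) + 3114476 = (512*642 + 1) + 3114476 = (328704 + 1) + 3114476 = 328705 + 3114476 = 3443181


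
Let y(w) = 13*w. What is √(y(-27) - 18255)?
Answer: I*√18606 ≈ 136.4*I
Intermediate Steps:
√(y(-27) - 18255) = √(13*(-27) - 18255) = √(-351 - 18255) = √(-18606) = I*√18606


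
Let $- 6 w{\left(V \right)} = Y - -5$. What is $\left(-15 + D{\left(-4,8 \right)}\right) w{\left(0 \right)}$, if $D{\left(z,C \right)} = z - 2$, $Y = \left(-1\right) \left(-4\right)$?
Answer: $\frac{63}{2} \approx 31.5$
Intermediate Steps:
$Y = 4$
$D{\left(z,C \right)} = -2 + z$
$w{\left(V \right)} = - \frac{3}{2}$ ($w{\left(V \right)} = - \frac{4 - -5}{6} = - \frac{4 + 5}{6} = \left(- \frac{1}{6}\right) 9 = - \frac{3}{2}$)
$\left(-15 + D{\left(-4,8 \right)}\right) w{\left(0 \right)} = \left(-15 - 6\right) \left(- \frac{3}{2}\right) = \left(-21\right) \left(- \frac{3}{2}\right) = \frac{63}{2}$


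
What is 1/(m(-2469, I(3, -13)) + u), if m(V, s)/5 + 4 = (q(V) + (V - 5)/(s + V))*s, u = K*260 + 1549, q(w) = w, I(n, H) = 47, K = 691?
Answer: -1211/482929791 ≈ -2.5076e-6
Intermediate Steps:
u = 181209 (u = 691*260 + 1549 = 179660 + 1549 = 181209)
m(V, s) = -20 + 5*s*(V + (-5 + V)/(V + s)) (m(V, s) = -20 + 5*((V + (V - 5)/(s + V))*s) = -20 + 5*((V + (-5 + V)/(V + s))*s) = -20 + 5*(s*(V + (-5 + V)/(V + s))) = -20 + 5*s*(V + (-5 + V)/(V + s)))
1/(m(-2469, I(3, -13)) + u) = 1/(5*(-9*47 - 4*(-2469) - 2469*47 - 2469*47² + 47*(-2469)²)/(-2469 + 47) + 181209) = 1/(5*(-423 + 9876 - 116043 - 2469*2209 + 47*6095961)/(-2422) + 181209) = 1/(5*(-1/2422)*(-423 + 9876 - 116043 - 5454021 + 286510167) + 181209) = 1/(5*(-1/2422)*280949556 + 181209) = 1/(-702373890/1211 + 181209) = 1/(-482929791/1211) = -1211/482929791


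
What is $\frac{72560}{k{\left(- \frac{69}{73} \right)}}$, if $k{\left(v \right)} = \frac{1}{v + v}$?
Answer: $- \frac{10013280}{73} \approx -1.3717 \cdot 10^{5}$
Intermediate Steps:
$k{\left(v \right)} = \frac{1}{2 v}$
$\frac{72560}{k{\left(- \frac{69}{73} \right)}} = \frac{72560}{\frac{1}{2} \frac{1}{\left(-69\right) \frac{1}{73}}} = \frac{72560}{\frac{1}{2} \frac{1}{- \frac{69}{73}}} = \frac{72560}{\frac{1}{2} \left(- \frac{73}{69}\right)} = \frac{72560}{- \frac{73}{138}} = 72560 \left(- \frac{138}{73}\right) = - \frac{10013280}{73}$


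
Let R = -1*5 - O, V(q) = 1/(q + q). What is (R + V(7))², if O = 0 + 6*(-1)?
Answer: 225/196 ≈ 1.1480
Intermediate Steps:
V(q) = 1/(2*q)
O = -6 (O = 0 - 6 = -6)
R = 1 (R = -1*5 - 1*(-6) = -5 + 6 = 1)
(R + V(7))² = (1 + (½)/7)² = (1 + (½)*(⅐))² = (1 + 1/14)² = (15/14)² = 225/196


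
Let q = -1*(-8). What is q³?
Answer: 512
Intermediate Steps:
q = 8
q³ = 8³ = 512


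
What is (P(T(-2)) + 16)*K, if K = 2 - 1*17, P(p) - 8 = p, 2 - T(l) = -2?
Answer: -420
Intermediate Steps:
T(l) = 4 (T(l) = 2 - 1*(-2) = 2 + 2 = 4)
P(p) = 8 + p
K = -15 (K = 2 - 17 = -15)
(P(T(-2)) + 16)*K = ((8 + 4) + 16)*(-15) = (12 + 16)*(-15) = 28*(-15) = -420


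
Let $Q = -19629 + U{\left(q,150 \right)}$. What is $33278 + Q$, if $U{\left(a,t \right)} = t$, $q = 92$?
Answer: $13799$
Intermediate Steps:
$Q = -19479$ ($Q = -19629 + 150 = -19479$)
$33278 + Q = 33278 - 19479 = 13799$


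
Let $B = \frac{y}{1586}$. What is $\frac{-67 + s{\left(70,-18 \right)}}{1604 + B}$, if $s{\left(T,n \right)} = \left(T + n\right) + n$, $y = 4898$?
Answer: $- \frac{8723}{424807} \approx -0.020534$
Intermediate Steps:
$s{\left(T,n \right)} = T + 2 n$
$B = \frac{2449}{793}$ ($B = \frac{4898}{1586} = 4898 \cdot \frac{1}{1586} = \frac{2449}{793} \approx 3.0883$)
$\frac{-67 + s{\left(70,-18 \right)}}{1604 + B} = \frac{-67 + \left(70 + 2 \left(-18\right)\right)}{1604 + \frac{2449}{793}} = \frac{-67 + \left(70 - 36\right)}{\frac{1274421}{793}} = \left(-67 + 34\right) \frac{793}{1274421} = \left(-33\right) \frac{793}{1274421} = - \frac{8723}{424807}$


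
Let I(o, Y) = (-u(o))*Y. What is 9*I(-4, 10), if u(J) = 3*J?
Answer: 1080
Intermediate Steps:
I(o, Y) = -3*Y*o (I(o, Y) = (-3*o)*Y = -3*Y*o)
9*I(-4, 10) = 9*(-3*10*(-4)) = 9*120 = 1080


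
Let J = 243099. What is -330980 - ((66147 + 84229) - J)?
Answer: -238257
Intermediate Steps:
-330980 - ((66147 + 84229) - J) = -330980 - ((66147 + 84229) - 1*243099) = -330980 - (150376 - 243099) = -330980 - 1*(-92723) = -330980 + 92723 = -238257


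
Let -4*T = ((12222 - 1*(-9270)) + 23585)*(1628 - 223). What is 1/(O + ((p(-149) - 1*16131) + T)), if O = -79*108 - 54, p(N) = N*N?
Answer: -4/63343249 ≈ -6.3148e-8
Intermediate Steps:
p(N) = N**2
T = -63333185/4 (T = -((12222 - 1*(-9270)) + 23585)*(1628 - 223)/4 = -((12222 + 9270) + 23585)*1405/4 = -(21492 + 23585)*1405/4 = -45077*1405/4 = -1/4*63333185 = -63333185/4 ≈ -1.5833e+7)
O = -8586 (O = -8532 - 54 = -8586)
1/(O + ((p(-149) - 1*16131) + T)) = 1/(-8586 + (((-149)**2 - 1*16131) - 63333185/4)) = 1/(-8586 + ((22201 - 16131) - 63333185/4)) = 1/(-8586 + (6070 - 63333185/4)) = 1/(-8586 - 63308905/4) = 1/(-63343249/4) = -4/63343249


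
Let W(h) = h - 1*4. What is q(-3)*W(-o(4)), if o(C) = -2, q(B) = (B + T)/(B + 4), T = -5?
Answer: 16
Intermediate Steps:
q(B) = (-5 + B)/(4 + B) (q(B) = (B - 5)/(B + 4) = (-5 + B)/(4 + B))
W(h) = -4 + h (W(h) = h - 4 = -4 + h)
q(-3)*W(-o(4)) = ((-5 - 3)/(4 - 3))*(-4 - 1*(-2)) = (-8/1)*(-4 + 2) = (1*(-8))*(-2) = -8*(-2) = 16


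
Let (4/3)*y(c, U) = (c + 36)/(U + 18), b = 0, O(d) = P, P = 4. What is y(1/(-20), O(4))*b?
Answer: 0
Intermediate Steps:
O(d) = 4
y(c, U) = 3*(36 + c)/(4*(18 + U)) (y(c, U) = 3*((c + 36)/(U + 18))/4 = 3*((36 + c)/(18 + U))/4 = 3*(36 + c)/(4*(18 + U)))
y(1/(-20), O(4))*b = (3*(36 + 1/(-20))/(4*(18 + 4)))*0 = ((¾)*(36 - 1/20)/22)*0 = ((¾)*(1/22)*(719/20))*0 = (2157/1760)*0 = 0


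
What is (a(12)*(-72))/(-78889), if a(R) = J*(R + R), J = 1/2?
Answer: 864/78889 ≈ 0.010952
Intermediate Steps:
J = ½ ≈ 0.50000
a(R) = R (a(R) = (R + R)/2 = (2*R)/2 = R)
(a(12)*(-72))/(-78889) = (12*(-72))/(-78889) = -864*(-1/78889) = 864/78889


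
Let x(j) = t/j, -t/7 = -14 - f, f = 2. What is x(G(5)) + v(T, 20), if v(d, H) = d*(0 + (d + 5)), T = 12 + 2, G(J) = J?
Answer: 1442/5 ≈ 288.40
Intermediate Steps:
T = 14
t = 112 (t = -7*(-14 - 1*2) = -7*(-14 - 2) = -7*(-16) = 112)
v(d, H) = d*(5 + d) (v(d, H) = d*(0 + (5 + d)) = d*(5 + d))
x(j) = 112/j
x(G(5)) + v(T, 20) = 112/5 + 14*(5 + 14) = 112*(⅕) + 14*19 = 112/5 + 266 = 1442/5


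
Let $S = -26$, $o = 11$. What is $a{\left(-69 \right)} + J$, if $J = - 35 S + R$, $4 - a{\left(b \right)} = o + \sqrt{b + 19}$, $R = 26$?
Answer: $929 - 5 i \sqrt{2} \approx 929.0 - 7.0711 i$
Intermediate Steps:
$a{\left(b \right)} = -7 - \sqrt{19 + b}$ ($a{\left(b \right)} = 4 - \left(11 + \sqrt{b + 19}\right) = 4 - \left(11 + \sqrt{19 + b}\right) = -7 - \sqrt{19 + b}$)
$J = 936$ ($J = \left(-35\right) \left(-26\right) + 26 = 910 + 26 = 936$)
$a{\left(-69 \right)} + J = \left(-7 - \sqrt{19 - 69}\right) + 936 = \left(-7 - \sqrt{-50}\right) + 936 = \left(-7 - 5 i \sqrt{2}\right) + 936 = 929 - 5 i \sqrt{2}$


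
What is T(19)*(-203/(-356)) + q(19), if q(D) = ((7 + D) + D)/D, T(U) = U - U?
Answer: 45/19 ≈ 2.3684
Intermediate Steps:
T(U) = 0
q(D) = (7 + 2*D)/D
T(19)*(-203/(-356)) + q(19) = 0*(-203/(-356)) + (2 + 7/19) = 0*(-203*(-1/356)) + (2 + 7*(1/19)) = 0*(203/356) + (2 + 7/19) = 0 + 45/19 = 45/19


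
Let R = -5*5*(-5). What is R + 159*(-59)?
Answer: -9256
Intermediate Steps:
R = 125 (R = -25*(-5) = 125)
R + 159*(-59) = 125 + 159*(-59) = 125 - 9381 = -9256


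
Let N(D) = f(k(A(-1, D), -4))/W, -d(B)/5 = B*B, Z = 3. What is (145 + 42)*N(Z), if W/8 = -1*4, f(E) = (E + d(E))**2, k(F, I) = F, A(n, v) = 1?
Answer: -187/2 ≈ -93.500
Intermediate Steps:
d(B) = -5*B**2 (d(B) = -5*B*B = -5*B**2)
f(E) = (E - 5*E**2)**2
W = -32 (W = 8*(-1*4) = 8*(-4) = -32)
N(D) = -1/2 (N(D) = (1**2*(-1 + 5*1)**2)/(-32) = (1*(-1 + 5)**2)*(-1/32) = (1*4**2)*(-1/32) = (1*16)*(-1/32) = 16*(-1/32) = -1/2)
(145 + 42)*N(Z) = (145 + 42)*(-1/2) = 187*(-1/2) = -187/2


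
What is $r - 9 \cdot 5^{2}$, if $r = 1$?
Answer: $-224$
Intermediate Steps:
$r - 9 \cdot 5^{2} = 1 - 9 \cdot 5^{2} = 1 - 225 = -224$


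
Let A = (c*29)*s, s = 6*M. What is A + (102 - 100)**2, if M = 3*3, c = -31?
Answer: -48542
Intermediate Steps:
M = 9
s = 54 (s = 6*9 = 54)
A = -48546 (A = -31*29*54 = -899*54 = -48546)
A + (102 - 100)**2 = -48546 + (102 - 100)**2 = -48546 + 2**2 = -48546 + 4 = -48542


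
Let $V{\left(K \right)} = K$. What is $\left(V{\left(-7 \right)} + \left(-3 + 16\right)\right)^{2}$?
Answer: $36$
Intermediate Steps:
$\left(V{\left(-7 \right)} + \left(-3 + 16\right)\right)^{2} = \left(-7 + \left(-3 + 16\right)\right)^{2} = \left(-7 + 13\right)^{2} = 6^{2} = 36$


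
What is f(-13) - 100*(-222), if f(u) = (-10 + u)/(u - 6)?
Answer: 421823/19 ≈ 22201.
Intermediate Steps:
f(u) = (-10 + u)/(-6 + u)
f(-13) - 100*(-222) = (-10 - 13)/(-6 - 13) - 100*(-222) = -23/(-19) + 22200 = -1/19*(-23) + 22200 = 23/19 + 22200 = 421823/19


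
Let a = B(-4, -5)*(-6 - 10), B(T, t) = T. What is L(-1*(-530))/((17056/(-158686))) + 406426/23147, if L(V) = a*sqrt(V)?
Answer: 406426/23147 - 317372*sqrt(530)/533 ≈ -13691.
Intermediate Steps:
a = 64 (a = -4*(-6 - 10) = -4*(-16) = 64)
L(V) = 64*sqrt(V)
L(-1*(-530))/((17056/(-158686))) + 406426/23147 = (64*sqrt(-1*(-530)))/((17056/(-158686))) + 406426/23147 = (64*sqrt(530))/((17056*(-1/158686))) + 406426*(1/23147) = (64*sqrt(530))/(-8528/79343) + 406426/23147 = (64*sqrt(530))*(-79343/8528) + 406426/23147 = -317372*sqrt(530)/533 + 406426/23147 = 406426/23147 - 317372*sqrt(530)/533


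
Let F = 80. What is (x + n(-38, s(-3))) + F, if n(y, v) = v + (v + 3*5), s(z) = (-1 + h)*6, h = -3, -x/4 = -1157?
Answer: 4675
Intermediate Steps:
x = 4628 (x = -4*(-1157) = 4628)
s(z) = -24 (s(z) = (-1 - 3)*6 = -4*6 = -24)
n(y, v) = 15 + 2*v (n(y, v) = v + (v + 15) = v + (15 + v) = 15 + 2*v)
(x + n(-38, s(-3))) + F = (4628 + (15 + 2*(-24))) + 80 = (4628 + (15 - 48)) + 80 = (4628 - 33) + 80 = 4595 + 80 = 4675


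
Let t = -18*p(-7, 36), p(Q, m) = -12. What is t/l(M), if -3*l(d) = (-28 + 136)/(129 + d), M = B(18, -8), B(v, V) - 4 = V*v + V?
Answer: 114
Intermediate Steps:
B(v, V) = 4 + V + V*v (B(v, V) = 4 + (V*v + V) = 4 + (V + V*v) = 4 + V + V*v)
M = -148 (M = 4 - 8 - 8*18 = 4 - 8 - 144 = -148)
l(d) = -36/(129 + d) (l(d) = -(-28 + 136)/(3*(129 + d)) = -36/(129 + d))
t = 216 (t = -18*(-12) = 216)
t/l(M) = 216/((-36/(129 - 148))) = 216/((-36/(-19))) = 216/((-36*(-1/19))) = 216/(36/19) = 216*(19/36) = 114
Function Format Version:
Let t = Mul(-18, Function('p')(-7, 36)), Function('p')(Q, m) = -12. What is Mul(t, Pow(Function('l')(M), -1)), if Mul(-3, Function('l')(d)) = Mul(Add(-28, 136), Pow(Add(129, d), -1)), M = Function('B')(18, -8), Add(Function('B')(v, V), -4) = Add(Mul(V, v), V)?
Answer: 114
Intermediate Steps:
Function('B')(v, V) = Add(4, V, Mul(V, v)) (Function('B')(v, V) = Add(4, Add(Mul(V, v), V)) = Add(4, Add(V, Mul(V, v))) = Add(4, V, Mul(V, v)))
M = -148 (M = Add(4, -8, Mul(-8, 18)) = Add(4, -8, -144) = -148)
Function('l')(d) = Mul(-36, Pow(Add(129, d), -1)) (Function('l')(d) = Mul(Rational(-1, 3), Mul(Add(-28, 136), Pow(Add(129, d), -1))) = Mul(Rational(-1, 3), Mul(108, Pow(Add(129, d), -1))) = Mul(-36, Pow(Add(129, d), -1)))
t = 216 (t = Mul(-18, -12) = 216)
Mul(t, Pow(Function('l')(M), -1)) = Mul(216, Pow(Mul(-36, Pow(Add(129, -148), -1)), -1)) = Mul(216, Pow(Mul(-36, Pow(-19, -1)), -1)) = Mul(216, Pow(Mul(-36, Rational(-1, 19)), -1)) = Mul(216, Pow(Rational(36, 19), -1)) = Mul(216, Rational(19, 36)) = 114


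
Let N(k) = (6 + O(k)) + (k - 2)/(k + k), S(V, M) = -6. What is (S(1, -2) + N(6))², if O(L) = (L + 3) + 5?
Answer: 1849/9 ≈ 205.44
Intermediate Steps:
O(L) = 8 + L (O(L) = (3 + L) + 5 = 8 + L)
N(k) = 14 + k + (-2 + k)/(2*k) (N(k) = (6 + (8 + k)) + (k - 2)/(k + k) = (14 + k) + (-2 + k)/((2*k)) = (14 + k) + (-2 + k)*(1/(2*k)) = (14 + k) + (-2 + k)/(2*k) = 14 + k + (-2 + k)/(2*k))
(S(1, -2) + N(6))² = (-6 + (29/2 + 6 - 1/6))² = (-6 + (29/2 + 6 - 1*⅙))² = (-6 + (29/2 + 6 - ⅙))² = (-6 + 61/3)² = (43/3)² = 1849/9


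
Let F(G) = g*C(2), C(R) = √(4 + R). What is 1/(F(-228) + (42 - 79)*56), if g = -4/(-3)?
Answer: -777/1609940 - √6/3219880 ≈ -0.00048339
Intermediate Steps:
g = 4/3 (g = -4*(-⅓) = 4/3 ≈ 1.3333)
F(G) = 4*√6/3 (F(G) = 4*√(4 + 2)/3 = 4*√6/3)
1/(F(-228) + (42 - 79)*56) = 1/(4*√6/3 + (42 - 79)*56) = 1/(4*√6/3 - 37*56) = 1/(4*√6/3 - 2072) = 1/(-2072 + 4*√6/3)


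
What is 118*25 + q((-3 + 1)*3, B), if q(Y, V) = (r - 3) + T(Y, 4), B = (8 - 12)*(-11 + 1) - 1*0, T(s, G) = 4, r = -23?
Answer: 2928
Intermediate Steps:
B = 40 (B = -4*(-10) + 0 = 40 + 0 = 40)
q(Y, V) = -22 (q(Y, V) = (-23 - 3) + 4 = -26 + 4 = -22)
118*25 + q((-3 + 1)*3, B) = 118*25 - 22 = 2950 - 22 = 2928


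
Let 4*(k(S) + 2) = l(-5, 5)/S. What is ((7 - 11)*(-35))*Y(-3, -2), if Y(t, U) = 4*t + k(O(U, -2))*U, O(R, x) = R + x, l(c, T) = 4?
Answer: -1050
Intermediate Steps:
k(S) = -2 + 1/S (k(S) = -2 + (4/S)/4 = -2 + 1/S)
Y(t, U) = 4*t + U*(-2 + 1/(-2 + U)) (Y(t, U) = 4*t + (-2 + 1/(U - 2))*U = 4*t + (-2 + 1/(-2 + U))*U = 4*t + U*(-2 + 1/(-2 + U)))
((7 - 11)*(-35))*Y(-3, -2) = ((7 - 11)*(-35))*((-1*(-2)*(-5 + 2*(-2)) + 4*(-3)*(-2 - 2))/(-2 - 2)) = (-4*(-35))*((-1*(-2)*(-5 - 4) + 4*(-3)*(-4))/(-4)) = 140*(-(-1*(-2)*(-9) + 48)/4) = 140*(-(-18 + 48)/4) = 140*(-1/4*30) = 140*(-15/2) = -1050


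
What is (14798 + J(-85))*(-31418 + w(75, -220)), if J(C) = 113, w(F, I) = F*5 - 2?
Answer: -462911995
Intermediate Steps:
w(F, I) = -2 + 5*F (w(F, I) = 5*F - 2 = -2 + 5*F)
(14798 + J(-85))*(-31418 + w(75, -220)) = (14798 + 113)*(-31418 + (-2 + 5*75)) = 14911*(-31418 + (-2 + 375)) = 14911*(-31418 + 373) = 14911*(-31045) = -462911995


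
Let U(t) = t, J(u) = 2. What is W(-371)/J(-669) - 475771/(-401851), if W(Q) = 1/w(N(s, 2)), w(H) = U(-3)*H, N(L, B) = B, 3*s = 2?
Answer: 5307401/4822212 ≈ 1.1006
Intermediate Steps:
s = ⅔ (s = (⅓)*2 = ⅔ ≈ 0.66667)
w(H) = -3*H
W(Q) = -⅙ (W(Q) = 1/(-3*2) = 1/(-6) = -⅙)
W(-371)/J(-669) - 475771/(-401851) = -⅙/2 - 475771/(-401851) = -⅙*½ - 475771*(-1/401851) = -1/12 + 475771/401851 = 5307401/4822212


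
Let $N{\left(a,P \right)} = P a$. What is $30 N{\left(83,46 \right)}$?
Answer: $114540$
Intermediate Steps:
$30 N{\left(83,46 \right)} = 30 \cdot 46 \cdot 83 = 30 \cdot 3818 = 114540$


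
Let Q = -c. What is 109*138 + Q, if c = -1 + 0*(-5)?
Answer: 15043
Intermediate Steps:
c = -1 (c = -1 + 0 = -1)
Q = 1 (Q = -1*(-1) = 1)
109*138 + Q = 109*138 + 1 = 15042 + 1 = 15043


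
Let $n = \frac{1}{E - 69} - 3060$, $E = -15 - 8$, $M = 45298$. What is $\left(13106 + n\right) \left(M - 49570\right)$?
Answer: $- \frac{987078708}{23} \approx -4.2916 \cdot 10^{7}$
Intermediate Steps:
$E = -23$ ($E = -15 - 8 = -23$)
$n = - \frac{281521}{92}$ ($n = \frac{1}{-23 - 69} - 3060 = \frac{1}{-92} - 3060 = - \frac{1}{92} - 3060 = - \frac{281521}{92} \approx -3060.0$)
$\left(13106 + n\right) \left(M - 49570\right) = \left(13106 - \frac{281521}{92}\right) \left(45298 - 49570\right) = \frac{924231}{92} \left(-4272\right) = - \frac{987078708}{23}$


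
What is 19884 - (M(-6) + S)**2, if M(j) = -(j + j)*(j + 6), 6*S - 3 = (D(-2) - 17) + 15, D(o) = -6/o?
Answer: 178952/9 ≈ 19884.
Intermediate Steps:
S = 2/3 (S = 1/2 + ((-6/(-2) - 17) + 15)/6 = 1/2 + ((-6*(-1/2) - 17) + 15)/6 = 1/2 + ((3 - 17) + 15)/6 = 1/2 + (-14 + 15)/6 = 1/2 + (1/6)*1 = 1/2 + 1/6 = 2/3 ≈ 0.66667)
M(j) = -2*j*(6 + j)
19884 - (M(-6) + S)**2 = 19884 - (-2*(-6)*(6 - 6) + 2/3)**2 = 19884 - (-2*(-6)*0 + 2/3)**2 = 19884 - (0 + 2/3)**2 = 19884 - (2/3)**2 = 19884 - 1*4/9 = 19884 - 4/9 = 178952/9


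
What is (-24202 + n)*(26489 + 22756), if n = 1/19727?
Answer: -23511180845985/19727 ≈ -1.1918e+9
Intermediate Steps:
n = 1/19727 ≈ 5.0692e-5
(-24202 + n)*(26489 + 22756) = (-24202 + 1/19727)*(26489 + 22756) = -477432853/19727*49245 = -23511180845985/19727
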